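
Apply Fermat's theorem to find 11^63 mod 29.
By Fermat: 11^{28} ≡ 1 mod 29. 63 = 2×28 + 7. So 11^{63} ≡ 11^{7} ≡ 12 mod 29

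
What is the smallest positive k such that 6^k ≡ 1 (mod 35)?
Powers of 6 mod 35: 6^1≡6, 6^2≡1. So the order of 6 is 2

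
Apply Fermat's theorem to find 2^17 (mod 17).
By Fermat: 2^{16} ≡ 1 (mod 17). So 2^{17} = 2^{16} · 2^{1} ≡ 2^{1} ≡ 2 (mod 17)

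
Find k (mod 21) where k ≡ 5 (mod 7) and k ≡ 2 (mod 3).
M = 7 × 3 = 21. M₁ = 3, y₁ ≡ 5 (mod 7). M₂ = 7, y₂ ≡ 1 (mod 3). k = 5×3×5 + 2×7×1 ≡ 5 (mod 21)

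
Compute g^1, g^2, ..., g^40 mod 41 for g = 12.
12^1, 12^2, ..., 12^{40} mod 41: [12, 21, 6, 31, 3, 36, 22, 18, 11, 9, 26, 25, 13, 33, 27, 37, 34, 39, 17, 40, 29, 20, 35, 10, 38, 5, 19, 23, 30, 32, 15, 16, 28, 8, 14, 4, 7, 2, 24, 1]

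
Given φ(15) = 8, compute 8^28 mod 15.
By Euler: 8^{8} ≡ 1 (mod 15) since gcd(8, 15) = 1. 28 = 3×8 + 4. So 8^{28} ≡ 8^{4} ≡ 1 (mod 15)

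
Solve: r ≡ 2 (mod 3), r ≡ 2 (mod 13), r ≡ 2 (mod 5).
M = 3 × 13 × 5 = 195. M₁ = 65, y₁ ≡ 2 (mod 3). M₂ = 15, y₂ ≡ 7 (mod 13). M₃ = 39, y₃ ≡ 4 (mod 5). r = 2×65×2 + 2×15×7 + 2×39×4 ≡ 2 (mod 195)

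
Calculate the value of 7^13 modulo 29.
By repeated squaring mod 29: 7^{1}≡7, 7^{2}≡20, 7^{4}≡23, 7^{8}≡7. Then 7^{13} = 7^{8+4+1} ≡ 7 × 23 × 7 ≡ 25 mod 29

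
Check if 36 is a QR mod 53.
By Euler's criterion: 36^{26} ≡ 1 mod 53. Since this equals 1, 36 is a QR.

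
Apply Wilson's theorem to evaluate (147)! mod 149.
(148)! = (147)! × (148) ≡ -1 (mod 149). So (147)! ≡ -1 × (148)^(-1) ≡ (-1)×(-1) = 1 (mod 149)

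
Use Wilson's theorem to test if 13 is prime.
(12)! mod 13 = 12. Since 12 ≡ -1 mod 13, 13 is prime.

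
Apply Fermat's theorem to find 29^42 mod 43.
By Fermat's Little Theorem, 29^{42} ≡ 1 mod 43 since 43 is prime and gcd(29, 43) = 1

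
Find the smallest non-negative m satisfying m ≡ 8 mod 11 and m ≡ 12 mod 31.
M = 11 × 31 = 341. M₁ = 31, y₁ ≡ 5 mod 11. M₂ = 11, y₂ ≡ 17 mod 31. m = 8×31×5 + 12×11×17 ≡ 74 mod 341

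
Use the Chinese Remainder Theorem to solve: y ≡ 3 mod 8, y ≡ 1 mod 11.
M = 8 × 11 = 88. M₁ = 11, y₁ ≡ 3 mod 8. M₂ = 8, y₂ ≡ 7 mod 11. y = 3×11×3 + 1×8×7 ≡ 67 mod 88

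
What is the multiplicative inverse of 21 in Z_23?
Since 23 is prime, by Fermat 21^(-1) ≡ 21^{21} ≡ 11 mod 23. Verify: 21 × 11 = 231 ≡ 1 mod 23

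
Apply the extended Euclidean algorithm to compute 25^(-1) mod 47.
Extended GCD: 25(-15) + 47(8) = 1. So 25^(-1) ≡ -15 ≡ 32 (mod 47). Verify: 25 × 32 = 800 ≡ 1 (mod 47)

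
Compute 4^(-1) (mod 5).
Since 5 is prime, by Fermat 4^(-1) ≡ 4^{3} ≡ 4 (mod 5). Verify: 4 × 4 = 16 ≡ 1 (mod 5)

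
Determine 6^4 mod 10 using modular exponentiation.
6^{4} = 1296 ≡ 6 mod 10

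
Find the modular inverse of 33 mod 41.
Since 41 is prime, by Fermat 33^(-1) ≡ 33^{39} ≡ 5 (mod 41). Verify: 33 × 5 = 165 ≡ 1 (mod 41)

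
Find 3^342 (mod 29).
Using Fermat: 3^{28} ≡ 1 (mod 29). 342 ≡ 6 (mod 28). So 3^{342} ≡ 3^{6} ≡ 4 (mod 29)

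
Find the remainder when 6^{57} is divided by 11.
By Fermat: 6^{10} ≡ 1 (mod 11). 57 = 5×10 + 7. So 6^{57} ≡ 6^{7} ≡ 8 (mod 11)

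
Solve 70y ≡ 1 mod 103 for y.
Since 103 is prime, by Fermat 70^(-1) ≡ 70^{101} ≡ 78 mod 103. Verify: 70 × 78 = 5460 ≡ 1 mod 103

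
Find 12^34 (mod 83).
By repeated squaring (mod 83): 12^{1}≡12, 12^{2}≡61, 12^{4}≡69, 12^{8}≡30, 12^{16}≡70, 12^{32}≡3. Then 12^{34} = 12^{32+2} ≡ 3 × 61 ≡ 17 (mod 83)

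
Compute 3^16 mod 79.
By repeated squaring mod 79: 3^{1}≡3, 3^{2}≡9, 3^{4}≡2, 3^{8}≡4, 3^{16}≡16. So 3^{16} ≡ 16 mod 79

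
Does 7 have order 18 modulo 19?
7^{3} ≡ 1 mod 19 and 3 < 18, so ord_19(7) = 3 ≠ 18 and 7 is not a primitive root.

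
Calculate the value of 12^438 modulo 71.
Using Fermat: 12^{70} ≡ 1 (mod 71). 438 ≡ 18 (mod 70). So 12^{438} ≡ 12^{18} ≡ 15 (mod 71)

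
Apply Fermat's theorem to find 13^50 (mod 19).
By Fermat: 13^{18} ≡ 1 (mod 19). 50 = 2×18 + 14. So 13^{50} ≡ 13^{14} ≡ 5 (mod 19)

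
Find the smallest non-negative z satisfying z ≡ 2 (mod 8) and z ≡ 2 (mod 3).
M = 8 × 3 = 24. M₁ = 3, y₁ ≡ 3 (mod 8). M₂ = 8, y₂ ≡ 2 (mod 3). z = 2×3×3 + 2×8×2 ≡ 2 (mod 24)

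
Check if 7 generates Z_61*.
ord_61(7) divides 60. For each prime q|60: 7^{30}≡60, 7^{20}≡47, 7^{12}≡34, none ≡ 1. So 7 has order 60 and is a primitive root mod 61.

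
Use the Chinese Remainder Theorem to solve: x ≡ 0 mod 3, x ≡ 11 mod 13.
M = 3 × 13 = 39. M₁ = 13, y₁ ≡ 1 mod 3. M₂ = 3, y₂ ≡ 9 mod 13. x = 0×13×1 + 11×3×9 ≡ 24 mod 39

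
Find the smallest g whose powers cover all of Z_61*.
g = 2. For each prime q|60: 2^{30}≡60, 2^{20}≡47, 2^{12}≡9, none ≡ 1, so ord_61(2) = 60 and 2 is a primitive root.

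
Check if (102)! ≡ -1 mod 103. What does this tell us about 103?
(102)! mod 103 = 102. Since this equals -1 mod 103, Wilson confirms 103 is prime.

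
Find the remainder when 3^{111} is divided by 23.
By Fermat: 3^{22} ≡ 1 (mod 23). 111 = 5×22 + 1. So 3^{111} ≡ 3^{1} ≡ 3 (mod 23)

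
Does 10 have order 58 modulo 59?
ord_59(10) divides 58. For each prime q|58: 10^{29}≡58, 10^{2}≡41, none ≡ 1. So 10 has order 58 and is a primitive root mod 59.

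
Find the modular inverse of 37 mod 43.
Since 43 is prime, by Fermat 37^(-1) ≡ 37^{41} ≡ 7 (mod 43). Verify: 37 × 7 = 259 ≡ 1 (mod 43)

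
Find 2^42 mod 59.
By repeated squaring mod 59: 2^{1}≡2, 2^{2}≡4, 2^{4}≡16, 2^{8}≡20, 2^{16}≡46, 2^{32}≡51. Then 2^{42} = 2^{32+8+2} ≡ 51 × 20 × 4 ≡ 9 mod 59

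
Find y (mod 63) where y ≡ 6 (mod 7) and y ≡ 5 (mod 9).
M = 7 × 9 = 63. M₁ = 9, y₁ ≡ 4 (mod 7). M₂ = 7, y₂ ≡ 4 (mod 9). y = 6×9×4 + 5×7×4 ≡ 41 (mod 63)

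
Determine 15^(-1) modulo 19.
Since 19 is prime, by Fermat 15^(-1) ≡ 15^{17} ≡ 14 (mod 19). Verify: 15 × 14 = 210 ≡ 1 (mod 19)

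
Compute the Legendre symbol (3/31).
(3/31) = 3^{15} mod 31 = -1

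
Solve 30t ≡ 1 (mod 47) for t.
Since 47 is prime, by Fermat 30^(-1) ≡ 30^{45} ≡ 11 (mod 47). Verify: 30 × 11 = 330 ≡ 1 (mod 47)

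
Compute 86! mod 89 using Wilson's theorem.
(88)! = (86)! × (87) × (88) ≡ -1 mod 89. So (86)! ≡ -1 × [(88)(87)]^(-1) ≡ 44 mod 89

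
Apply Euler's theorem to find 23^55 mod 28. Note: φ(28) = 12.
By Euler: 23^{12} ≡ 1 mod 28 since gcd(23, 28) = 1. 55 = 4×12 + 7. So 23^{55} ≡ 23^{7} ≡ 23 mod 28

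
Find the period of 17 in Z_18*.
Powers of 17 mod 18: 17^1≡17, 17^2≡1. So the order of 17 is 2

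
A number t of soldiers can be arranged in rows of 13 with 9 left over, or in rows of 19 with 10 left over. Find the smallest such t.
M = 13 × 19 = 247. M₁ = 19, y₁ ≡ 11 (mod 13). M₂ = 13, y₂ ≡ 3 (mod 19). t = 9×19×11 + 10×13×3 ≡ 48 (mod 247)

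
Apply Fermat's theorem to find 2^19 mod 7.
By Fermat: 2^{6} ≡ 1 mod 7. 19 = 3×6 + 1. So 2^{19} ≡ 2^{1} ≡ 2 mod 7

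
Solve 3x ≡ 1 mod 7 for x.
Since 7 is prime, by Fermat 3^(-1) ≡ 3^{5} ≡ 5 mod 7. Verify: 3 × 5 = 15 ≡ 1 mod 7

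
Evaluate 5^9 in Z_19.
By repeated squaring mod 19: 5^{1}≡5, 5^{2}≡6, 5^{4}≡17, 5^{8}≡4. Then 5^{9} = 5^{8+1} ≡ 4 × 5 ≡ 1 mod 19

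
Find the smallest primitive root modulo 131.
g = 2. Powers: [2, 4, 8, 16, 32, 64, 128, 125, ...] generates all 130 non-zero residues.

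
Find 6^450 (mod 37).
Using Fermat: 6^{36} ≡ 1 (mod 37). 450 ≡ 18 (mod 36). So 6^{450} ≡ 6^{18} ≡ 36 (mod 37)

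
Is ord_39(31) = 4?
Powers of 31 mod 39: 31^1≡31, 31^2≡25, 31^3≡34, 31^4≡1. First k with 31^k≡1 is k=4. Yes, ord_39(31) = 4.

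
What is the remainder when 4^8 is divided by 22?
By repeated squaring mod 22: 4^{1}≡4, 4^{2}≡16, 4^{4}≡14, 4^{8}≡20. So 4^{8} ≡ 20 mod 22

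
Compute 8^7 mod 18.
By repeated squaring (mod 18): 8^{1}≡8, 8^{2}≡10, 8^{4}≡10. Then 8^{7} = 8^{4+2+1} ≡ 10 × 10 × 8 ≡ 8 (mod 18)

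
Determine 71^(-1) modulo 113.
Since 113 is prime, by Fermat 71^(-1) ≡ 71^{111} ≡ 78 (mod 113). Verify: 71 × 78 = 5538 ≡ 1 (mod 113)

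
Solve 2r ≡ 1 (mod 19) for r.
Since 19 is prime, by Fermat 2^(-1) ≡ 2^{17} ≡ 10 (mod 19). Verify: 2 × 10 = 20 ≡ 1 (mod 19)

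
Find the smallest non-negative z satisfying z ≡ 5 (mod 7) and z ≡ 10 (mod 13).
M = 7 × 13 = 91. M₁ = 13, y₁ ≡ 6 (mod 7). M₂ = 7, y₂ ≡ 2 (mod 13). z = 5×13×6 + 10×7×2 ≡ 75 (mod 91)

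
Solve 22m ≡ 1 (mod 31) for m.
Since 31 is prime, by Fermat 22^(-1) ≡ 22^{29} ≡ 24 (mod 31). Verify: 22 × 24 = 528 ≡ 1 (mod 31)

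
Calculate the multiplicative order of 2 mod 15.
Powers of 2 mod 15: 2^1≡2, 2^2≡4, 2^3≡8, 2^4≡1. Order = 4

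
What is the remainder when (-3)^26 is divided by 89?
By repeated squaring mod 89: (-3)^{1}≡86, (-3)^{2}≡9, (-3)^{4}≡81, (-3)^{8}≡64, (-3)^{16}≡2. Then (-3)^{26} = (-3)^{16+8+2} ≡ 2 × 64 × 9 ≡ 84 mod 89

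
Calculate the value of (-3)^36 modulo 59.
By repeated squaring (mod 59): (-3)^{1}≡56, (-3)^{2}≡9, (-3)^{4}≡22, (-3)^{8}≡12, (-3)^{16}≡26, (-3)^{32}≡27. Then (-3)^{36} = (-3)^{32+4} ≡ 27 × 22 ≡ 4 (mod 59)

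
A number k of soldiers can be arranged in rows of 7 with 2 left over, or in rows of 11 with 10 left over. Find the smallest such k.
M = 7 × 11 = 77. M₁ = 11, y₁ ≡ 2 mod 7. M₂ = 7, y₂ ≡ 8 mod 11. k = 2×11×2 + 10×7×8 ≡ 65 mod 77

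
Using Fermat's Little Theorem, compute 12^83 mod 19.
By Fermat: 12^{18} ≡ 1 (mod 19). 83 = 4×18 + 11. So 12^{83} ≡ 12^{11} ≡ 8 (mod 19)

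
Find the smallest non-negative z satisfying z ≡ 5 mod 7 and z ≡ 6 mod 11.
M = 7 × 11 = 77. M₁ = 11, y₁ ≡ 2 mod 7. M₂ = 7, y₂ ≡ 8 mod 11. z = 5×11×2 + 6×7×8 ≡ 61 mod 77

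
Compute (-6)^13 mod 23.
By repeated squaring mod 23: (-6)^{1}≡17, (-6)^{2}≡13, (-6)^{4}≡8, (-6)^{8}≡18. Then (-6)^{13} = (-6)^{8+4+1} ≡ 18 × 8 × 17 ≡ 10 mod 23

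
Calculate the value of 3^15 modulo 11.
Using Fermat: 3^{10} ≡ 1 mod 11. 15 ≡ 5 mod 10. So 3^{15} ≡ 3^{5} ≡ 1 mod 11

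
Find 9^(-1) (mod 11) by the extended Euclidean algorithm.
Extended GCD: 9(5) + 11(-4) = 1. So 9^(-1) ≡ 5 (mod 11). Verify: 9 × 5 = 45 ≡ 1 (mod 11)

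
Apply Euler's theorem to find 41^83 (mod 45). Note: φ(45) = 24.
By Euler: 41^{24} ≡ 1 (mod 45) since gcd(41, 45) = 1. 83 = 3×24 + 11. So 41^{83} ≡ 41^{11} ≡ 11 (mod 45)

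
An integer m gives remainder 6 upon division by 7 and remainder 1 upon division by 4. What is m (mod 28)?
M = 7 × 4 = 28. M₁ = 4, y₁ ≡ 2 (mod 7). M₂ = 7, y₂ ≡ 3 (mod 4). m = 6×4×2 + 1×7×3 ≡ 13 (mod 28)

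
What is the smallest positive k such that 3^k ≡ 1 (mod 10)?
Powers of 3 mod 10: 3^1≡3, 3^2≡9, 3^3≡7, 3^4≡1. Order = 4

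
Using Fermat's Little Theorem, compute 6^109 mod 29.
By Fermat: 6^{28} ≡ 1 mod 29. 109 = 3×28 + 25. So 6^{109} ≡ 6^{25} ≡ 9 mod 29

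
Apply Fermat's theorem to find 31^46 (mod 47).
By Fermat's Little Theorem, 31^{46} ≡ 1 (mod 47) since 47 is prime and gcd(31, 47) = 1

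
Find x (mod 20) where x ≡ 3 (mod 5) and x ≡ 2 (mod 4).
M = 5 × 4 = 20. M₁ = 4, y₁ ≡ 4 (mod 5). M₂ = 5, y₂ ≡ 1 (mod 4). x = 3×4×4 + 2×5×1 ≡ 18 (mod 20)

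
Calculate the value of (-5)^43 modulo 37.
Using Fermat: (-5)^{36} ≡ 1 (mod 37). 43 ≡ 7 (mod 36). So (-5)^{43} ≡ (-5)^{7} ≡ 19 (mod 37)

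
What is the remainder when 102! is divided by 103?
By Wilson's theorem, (102)! ≡ -1 ≡ 102 (mod 103)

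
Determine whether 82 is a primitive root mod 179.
82^{89} ≡ 1 mod 179 and 89 < 178, so ord_179(82) = 89 ≠ 178 and 82 is not a primitive root.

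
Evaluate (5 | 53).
(5/53) = 5^{26} mod 53 = -1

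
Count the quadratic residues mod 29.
Exactly half the non-zero residues mod a prime are QRs: (29-1)/2 = 14.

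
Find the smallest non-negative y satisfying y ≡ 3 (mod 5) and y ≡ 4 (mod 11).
M = 5 × 11 = 55. M₁ = 11, y₁ ≡ 1 (mod 5). M₂ = 5, y₂ ≡ 9 (mod 11). y = 3×11×1 + 4×5×9 ≡ 48 (mod 55)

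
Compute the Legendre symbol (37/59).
(37/59) = 37^{29} mod 59 = -1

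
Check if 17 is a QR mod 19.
By Euler's criterion: 17^{9} ≡ 1 (mod 19). Since this equals 1, 17 is a QR.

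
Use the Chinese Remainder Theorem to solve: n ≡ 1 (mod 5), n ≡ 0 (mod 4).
M = 5 × 4 = 20. M₁ = 4, y₁ ≡ 4 (mod 5). M₂ = 5, y₂ ≡ 1 (mod 4). n = 1×4×4 + 0×5×1 ≡ 16 (mod 20)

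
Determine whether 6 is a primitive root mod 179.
ord_179(6) divides 178. For each prime q|178: 6^{89}≡178, 6^{2}≡36, none ≡ 1. So 6 has order 178 and is a primitive root mod 179.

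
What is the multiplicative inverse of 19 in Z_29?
Since 29 is prime, by Fermat 19^(-1) ≡ 19^{27} ≡ 26 (mod 29). Verify: 19 × 26 = 494 ≡ 1 (mod 29)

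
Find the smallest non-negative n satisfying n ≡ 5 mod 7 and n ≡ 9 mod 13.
M = 7 × 13 = 91. M₁ = 13, y₁ ≡ 6 mod 7. M₂ = 7, y₂ ≡ 2 mod 13. n = 5×13×6 + 9×7×2 ≡ 61 mod 91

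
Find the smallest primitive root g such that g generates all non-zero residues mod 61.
g = 2. Powers: [2, 4, 8, 16, 32, 3, ...] generates all 60 non-zero residues.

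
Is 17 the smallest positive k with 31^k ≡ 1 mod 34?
Powers of 31 mod 34: 31^1≡31, 31^2≡9, 31^3≡7, 31^4≡13, 31^5≡29, 31^6≡15, 31^7≡23, 31^8≡33, 31^9≡3, 31^10≡25, 31^11≡27, 31^12≡21, 31^13≡5, 31^14≡19, 31^15≡11, 31^16≡1. Already 31^16≡1, so the order is 16 < 17. No, the actual order is 16.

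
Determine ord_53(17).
Powers of 17 mod 53: 17^1≡17, 17^2≡24, 17^3≡37, 17^4≡46, 17^5≡40, 17^6≡44, 17^7≡6, 17^8≡49, 17^9≡38, 17^10≡10, 17^11≡11, 17^12≡28, 17^13≡52, 17^14≡36, 17^15≡29, 17^16≡16, 17^17≡7, 17^18≡13, 17^19≡9, 17^20≡47, 17^21≡4, 17^22≡15, 17^23≡43, 17^24≡42, 17^25≡25, 17^26≡1. Order = 26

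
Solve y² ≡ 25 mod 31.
The square roots of 25 mod 31 are 5 and 26. Verify: 5² = 25 ≡ 25 mod 31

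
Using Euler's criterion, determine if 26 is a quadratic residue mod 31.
By Euler's criterion: 26^{15} ≡ 30 (mod 31). Since this equals -1 (≡ 30), 26 is not a QR.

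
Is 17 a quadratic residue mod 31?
By Euler's criterion: 17^{15} ≡ 30 mod 31. Since this equals -1 (≡ 30), 17 is not a QR.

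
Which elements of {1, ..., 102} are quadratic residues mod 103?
QRs mod 103: {1, 2, 4, 7, 8, 9, 13, 14, 15, 16, 17, 18, 19, 23, 25, 26, 28, 29, 30, 32, 33, 34, 36, 38, 41, 46, 49, 50, 52, 55, 56, 58, 59, 60, 61, 63, 64, 66, 68, 72, 76, 79, 81, 82, 83, 91, 92, 93, 97, 98, 100}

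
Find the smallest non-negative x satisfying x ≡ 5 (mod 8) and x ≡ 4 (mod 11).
M = 8 × 11 = 88. M₁ = 11, y₁ ≡ 3 (mod 8). M₂ = 8, y₂ ≡ 7 (mod 11). x = 5×11×3 + 4×8×7 ≡ 37 (mod 88)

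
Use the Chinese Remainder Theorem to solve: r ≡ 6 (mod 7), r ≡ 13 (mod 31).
M = 7 × 31 = 217. M₁ = 31, y₁ ≡ 5 (mod 7). M₂ = 7, y₂ ≡ 9 (mod 31). r = 6×31×5 + 13×7×9 ≡ 13 (mod 217)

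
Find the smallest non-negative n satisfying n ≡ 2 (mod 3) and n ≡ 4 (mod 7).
M = 3 × 7 = 21. M₁ = 7, y₁ ≡ 1 (mod 3). M₂ = 3, y₂ ≡ 5 (mod 7). n = 2×7×1 + 4×3×5 ≡ 11 (mod 21)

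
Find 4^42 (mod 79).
By repeated squaring (mod 79): 4^{1}≡4, 4^{2}≡16, 4^{4}≡19, 4^{8}≡45, 4^{16}≡50, 4^{32}≡51. Then 4^{42} = 4^{32+8+2} ≡ 51 × 45 × 16 ≡ 64 (mod 79)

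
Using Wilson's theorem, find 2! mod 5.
(4)! = (2)! × (3) × (4) ≡ -1 mod 5. So (2)! ≡ -1 × [(4)(3)]^(-1) ≡ 2 mod 5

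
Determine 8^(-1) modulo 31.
Since 31 is prime, by Fermat 8^(-1) ≡ 8^{29} ≡ 4 (mod 31). Verify: 8 × 4 = 32 ≡ 1 (mod 31)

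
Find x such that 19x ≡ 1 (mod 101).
Since 101 is prime, by Fermat 19^(-1) ≡ 19^{99} ≡ 16 (mod 101). Verify: 19 × 16 = 304 ≡ 1 (mod 101)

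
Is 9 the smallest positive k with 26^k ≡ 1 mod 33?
Powers of 26 mod 33: 26^1≡26, 26^2≡16, 26^3≡20, 26^4≡25, 26^5≡23, 26^6≡4, 26^7≡5, 26^8≡31, 26^9≡14, 26^10≡1. 26^9≡14≢1, so ord ≠ 9. No, the actual order is 10.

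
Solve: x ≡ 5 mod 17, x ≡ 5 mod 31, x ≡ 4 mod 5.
M = 17 × 31 × 5 = 2635. M₁ = 155, y₁ ≡ 9 mod 17. M₂ = 85, y₂ ≡ 27 mod 31. M₃ = 527, y₃ ≡ 3 mod 5. x = 5×155×9 + 5×85×27 + 4×527×3 ≡ 1059 mod 2635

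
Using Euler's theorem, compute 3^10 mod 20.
By Euler: 3^{8} ≡ 1 (mod 20) since gcd(3, 20) = 1. 10 = 1×8 + 2. So 3^{10} ≡ 3^{2} ≡ 9 (mod 20)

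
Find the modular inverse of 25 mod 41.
Since 41 is prime, by Fermat 25^(-1) ≡ 25^{39} ≡ 23 mod 41. Verify: 25 × 23 = 575 ≡ 1 mod 41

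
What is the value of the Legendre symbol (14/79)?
(14/79) = 14^{39} mod 79 = -1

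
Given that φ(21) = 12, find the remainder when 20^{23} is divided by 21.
By Euler: 20^{12} ≡ 1 mod 21 since gcd(20, 21) = 1. 23 = 1×12 + 11. So 20^{23} ≡ 20^{11} ≡ 20 mod 21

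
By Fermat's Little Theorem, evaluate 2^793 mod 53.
By Fermat: 2^{52} ≡ 1 (mod 53). 793 ≡ 13 (mod 52). So 2^{793} ≡ 2^{13} ≡ 30 (mod 53)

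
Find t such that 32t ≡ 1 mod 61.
Since 61 is prime, by Fermat 32^(-1) ≡ 32^{59} ≡ 21 mod 61. Verify: 32 × 21 = 672 ≡ 1 mod 61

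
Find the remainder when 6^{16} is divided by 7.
By Fermat: 6^{6} ≡ 1 mod 7. 16 = 2×6 + 4. So 6^{16} ≡ 6^{4} ≡ 1 mod 7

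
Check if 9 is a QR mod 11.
By Euler's criterion: 9^{5} ≡ 1 mod 11. Since this equals 1, 9 is a QR.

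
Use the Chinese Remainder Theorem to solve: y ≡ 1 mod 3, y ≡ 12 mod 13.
M = 3 × 13 = 39. M₁ = 13, y₁ ≡ 1 mod 3. M₂ = 3, y₂ ≡ 9 mod 13. y = 1×13×1 + 12×3×9 ≡ 25 mod 39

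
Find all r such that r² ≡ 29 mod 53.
The square roots of 29 mod 53 are 33 and 20. Verify: 33² = 1089 ≡ 29 mod 53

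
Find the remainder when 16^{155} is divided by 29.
By Fermat: 16^{28} ≡ 1 (mod 29). 155 = 5×28 + 15. So 16^{155} ≡ 16^{15} ≡ 16 (mod 29)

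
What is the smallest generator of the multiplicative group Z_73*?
g = 5. For each prime q|72: 5^{36}≡72, 5^{24}≡8, none ≡ 1, so ord_73(5) = 72 and 5 is a primitive root.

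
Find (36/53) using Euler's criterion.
(36/53) = 36^{26} mod 53 = 1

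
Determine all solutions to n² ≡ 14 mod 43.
The square roots of 14 mod 43 are 10 and 33. Verify: 10² = 100 ≡ 14 mod 43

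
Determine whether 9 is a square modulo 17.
By Euler's criterion: 9^{8} ≡ 1 (mod 17). Since this equals 1, 9 is a QR.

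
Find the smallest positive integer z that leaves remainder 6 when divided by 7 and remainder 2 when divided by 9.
M = 7 × 9 = 63. M₁ = 9, y₁ ≡ 4 mod 7. M₂ = 7, y₂ ≡ 4 mod 9. z = 6×9×4 + 2×7×4 ≡ 20 mod 63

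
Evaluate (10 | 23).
(10/23) = 10^{11} mod 23 = -1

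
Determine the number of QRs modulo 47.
For prime 47, there are (p-1)/2 = (47-1)/2 = 23 quadratic residues (excluding 0).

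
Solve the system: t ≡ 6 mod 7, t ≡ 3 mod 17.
M = 7 × 17 = 119. M₁ = 17, y₁ ≡ 5 mod 7. M₂ = 7, y₂ ≡ 5 mod 17. t = 6×17×5 + 3×7×5 ≡ 20 mod 119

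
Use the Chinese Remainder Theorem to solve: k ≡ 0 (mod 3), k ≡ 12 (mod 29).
M = 3 × 29 = 87. M₁ = 29, y₁ ≡ 2 (mod 3). M₂ = 3, y₂ ≡ 10 (mod 29). k = 0×29×2 + 12×3×10 ≡ 12 (mod 87)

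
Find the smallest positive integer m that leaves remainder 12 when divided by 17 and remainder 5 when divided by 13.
M = 17 × 13 = 221. M₁ = 13, y₁ ≡ 4 (mod 17). M₂ = 17, y₂ ≡ 10 (mod 13). m = 12×13×4 + 5×17×10 ≡ 148 (mod 221)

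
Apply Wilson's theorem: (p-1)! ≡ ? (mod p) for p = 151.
By Wilson's theorem, (150)! ≡ -1 ≡ 150 (mod 151)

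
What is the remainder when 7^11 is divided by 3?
Using Fermat: 7^{2} ≡ 1 (mod 3). 11 ≡ 1 (mod 2). So 7^{11} ≡ 7^{1} ≡ 1 (mod 3)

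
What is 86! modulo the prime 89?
(88)! = (86)! × (87) × (88) ≡ -1 mod 89. So (86)! ≡ -1 × [(88)(87)]^(-1) ≡ 44 mod 89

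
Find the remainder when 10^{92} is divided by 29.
By Fermat: 10^{28} ≡ 1 mod 29. 92 = 3×28 + 8. So 10^{92} ≡ 10^{8} ≡ 25 mod 29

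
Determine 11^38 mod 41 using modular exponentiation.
By repeated squaring mod 41: 11^{1}≡11, 11^{2}≡39, 11^{4}≡4, 11^{8}≡16, 11^{16}≡10, 11^{32}≡18. Then 11^{38} = 11^{32+4+2} ≡ 18 × 4 × 39 ≡ 20 mod 41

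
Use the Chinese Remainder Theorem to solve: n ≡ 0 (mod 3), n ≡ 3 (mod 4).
M = 3 × 4 = 12. M₁ = 4, y₁ ≡ 1 (mod 3). M₂ = 3, y₂ ≡ 3 (mod 4). n = 0×4×1 + 3×3×3 ≡ 3 (mod 12)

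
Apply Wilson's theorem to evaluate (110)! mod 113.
(112)! = (110)! × (111) × (112) ≡ -1 (mod 113). So (110)! ≡ -1 × [(112)(111)]^(-1) ≡ 56 (mod 113)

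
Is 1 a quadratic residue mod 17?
By Euler's criterion: 1^{8} ≡ 1 (mod 17). Since this equals 1, 1 is a QR.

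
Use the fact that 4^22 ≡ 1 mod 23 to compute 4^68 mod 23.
By Fermat: 4^{22} ≡ 1 mod 23. 68 = 3×22 + 2. So 4^{68} ≡ 4^{2} ≡ 16 mod 23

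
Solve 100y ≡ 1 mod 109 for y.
Since 109 is prime, by Fermat 100^(-1) ≡ 100^{107} ≡ 12 mod 109. Verify: 100 × 12 = 1200 ≡ 1 mod 109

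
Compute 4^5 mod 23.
By repeated squaring mod 23: 4^{1}≡4, 4^{2}≡16, 4^{4}≡3. Then 4^{5} = 4^{4+1} ≡ 3 × 4 ≡ 12 mod 23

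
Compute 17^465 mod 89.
Using Fermat: 17^{88} ≡ 1 (mod 89). 465 ≡ 25 (mod 88). So 17^{465} ≡ 17^{25} ≡ 71 (mod 89)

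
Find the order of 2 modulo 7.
Powers of 2 mod 7: 2^1≡2, 2^2≡4, 2^3≡1. So the order of 2 is 3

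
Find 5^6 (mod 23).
By repeated squaring (mod 23): 5^{1}≡5, 5^{2}≡2, 5^{4}≡4. Then 5^{6} = 5^{4+2} ≡ 4 × 2 ≡ 8 (mod 23)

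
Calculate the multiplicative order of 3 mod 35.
Powers of 3 mod 35: 3^1≡3, 3^2≡9, 3^3≡27, 3^4≡11, 3^5≡33, 3^6≡29, 3^7≡17, 3^8≡16, 3^9≡13, 3^10≡4, 3^11≡12, 3^12≡1. So the order of 3 is 12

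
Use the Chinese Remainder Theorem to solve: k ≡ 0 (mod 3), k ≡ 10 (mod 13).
M = 3 × 13 = 39. M₁ = 13, y₁ ≡ 1 (mod 3). M₂ = 3, y₂ ≡ 9 (mod 13). k = 0×13×1 + 10×3×9 ≡ 36 (mod 39)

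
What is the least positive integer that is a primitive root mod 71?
g = 7. Powers: [7, 49, 59, 58, 51, 2, 14, 27, ...] generates all 70 non-zero residues.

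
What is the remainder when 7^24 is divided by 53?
By repeated squaring mod 53: 7^{1}≡7, 7^{2}≡49, 7^{4}≡16, 7^{8}≡44, 7^{16}≡28. Then 7^{24} = 7^{16+8} ≡ 28 × 44 ≡ 13 mod 53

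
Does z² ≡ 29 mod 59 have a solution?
By Euler's criterion: 29^{29} ≡ 1 mod 59. Since this equals 1, 29 is a QR.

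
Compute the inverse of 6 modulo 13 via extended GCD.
Extended GCD: 6(-2) + 13(1) = 1. So 6^(-1) ≡ -2 ≡ 11 (mod 13). Verify: 6 × 11 = 66 ≡ 1 (mod 13)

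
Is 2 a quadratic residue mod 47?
By Euler's criterion: 2^{23} ≡ 1 (mod 47). Since this equals 1, 2 is a QR.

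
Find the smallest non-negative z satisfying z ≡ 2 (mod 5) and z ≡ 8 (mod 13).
M = 5 × 13 = 65. M₁ = 13, y₁ ≡ 2 (mod 5). M₂ = 5, y₂ ≡ 8 (mod 13). z = 2×13×2 + 8×5×8 ≡ 47 (mod 65)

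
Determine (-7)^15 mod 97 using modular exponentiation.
By repeated squaring mod 97: (-7)^{1}≡90, (-7)^{2}≡49, (-7)^{4}≡73, (-7)^{8}≡91. Then (-7)^{15} = (-7)^{8+4+2+1} ≡ 91 × 73 × 49 × 90 ≡ 78 mod 97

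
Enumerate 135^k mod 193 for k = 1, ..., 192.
135^1, 135^2, ..., 135^{192} mod 193: [135, 83, 11, 134, 141, 121, 123, 7, 173, 2, 77, 166, 22, 75, 89, 49, 53, 14, 153, 4, 154, 139, 44, 150, 178, 98, 106, 28, 113, 8, 115, 85, 88, 107, 163, 3, 19, 56, 33, 16, 37, 170, 176, 21, 133, 6, 38, 112, 66, 32, 74, 147, 159, 42, 73, 12, 76, 31, 132, 64, 148, 101, 125, 84, 146, 24, 152, 62, 71, 128, 103, 9, 57, 168, 99, 48, 111, 124, 142, 63, 13, 18, 114, 143, 5, 96, 29, 55, 91, 126, 26, 36, 35, 93, 10, 192, 58, 110, 182, 59, 52, 72, 70, 186, 20, 191, 116, 27, 171, 118, 104, 144, 140, 179, 40, 189, 39, 54, 149, 43, 15, 95, 87, 165, 80, 185, 78, 108, 105, 86, 30, 190, 174, 137, 160, 177, 156, 23, 17, 172, 60, 187, 155, 81, 127, 161, 119, 46, 34, 151, 120, 181, 117, 162, 61, 129, 45, 92, 68, 109, 47, 169, 41, 131, 122, 65, 90, 184, 136, 25, 94, 145, 82, 69, 51, 130, 180, 175, 79, 50, 188, 97, 164, 138, 102, 67, 167, 157, 158, 100, 183, 1]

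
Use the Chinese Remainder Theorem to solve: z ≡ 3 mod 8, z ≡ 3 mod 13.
M = 8 × 13 = 104. M₁ = 13, y₁ ≡ 5 mod 8. M₂ = 8, y₂ ≡ 5 mod 13. z = 3×13×5 + 3×8×5 ≡ 3 mod 104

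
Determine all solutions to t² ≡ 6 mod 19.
The square roots of 6 mod 19 are 5 and 14. Verify: 5² = 25 ≡ 6 mod 19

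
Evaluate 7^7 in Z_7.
By repeated squaring mod 7: 7^{1}≡0, 7^{2}≡0, 7^{4}≡0. Then 7^{7} = 7^{4+2+1} ≡ 0 × 0 × 0 ≡ 0 mod 7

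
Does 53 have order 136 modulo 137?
ord_137(53) divides 136. For each prime q|136: 53^{68}≡136, 53^{8}≡60, none ≡ 1. So 53 has order 136 and is a primitive root mod 137.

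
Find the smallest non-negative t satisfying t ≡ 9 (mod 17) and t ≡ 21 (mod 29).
M = 17 × 29 = 493. M₁ = 29, y₁ ≡ 10 (mod 17). M₂ = 17, y₂ ≡ 12 (mod 29). t = 9×29×10 + 21×17×12 ≡ 485 (mod 493)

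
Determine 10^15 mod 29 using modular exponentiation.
By repeated squaring (mod 29): 10^{1}≡10, 10^{2}≡13, 10^{4}≡24, 10^{8}≡25. Then 10^{15} = 10^{8+4+2+1} ≡ 25 × 24 × 13 × 10 ≡ 19 (mod 29)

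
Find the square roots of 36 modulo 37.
The square roots of 36 mod 37 are 6 and 31. Verify: 6² = 36 ≡ 36 (mod 37)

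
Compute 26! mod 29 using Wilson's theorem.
(28)! = (26)! × (27) × (28) ≡ -1 mod 29. So (26)! ≡ -1 × [(28)(27)]^(-1) ≡ 14 mod 29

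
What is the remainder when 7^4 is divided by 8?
7^{4} = 2401 ≡ 1 (mod 8)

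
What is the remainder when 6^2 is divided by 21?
6^{2} = 36 ≡ 15 (mod 21)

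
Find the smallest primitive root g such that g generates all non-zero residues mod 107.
g = 2. For each prime q|106: 2^{53}≡106, 2^{2}≡4, none ≡ 1, so ord_107(2) = 106 and 2 is a primitive root.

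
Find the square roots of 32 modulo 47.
The square roots of 32 mod 47 are 28 and 19. Verify: 28² = 784 ≡ 32 (mod 47)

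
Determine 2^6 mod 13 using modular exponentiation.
By repeated squaring mod 13: 2^{1}≡2, 2^{2}≡4, 2^{4}≡3. Then 2^{6} = 2^{4+2} ≡ 3 × 4 ≡ 12 mod 13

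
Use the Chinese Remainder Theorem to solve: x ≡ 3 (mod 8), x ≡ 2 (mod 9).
M = 8 × 9 = 72. M₁ = 9, y₁ ≡ 1 (mod 8). M₂ = 8, y₂ ≡ 8 (mod 9). x = 3×9×1 + 2×8×8 ≡ 11 (mod 72)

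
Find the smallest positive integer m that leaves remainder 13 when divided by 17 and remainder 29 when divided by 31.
M = 17 × 31 = 527. M₁ = 31, y₁ ≡ 11 (mod 17). M₂ = 17, y₂ ≡ 11 (mod 31). m = 13×31×11 + 29×17×11 ≡ 370 (mod 527)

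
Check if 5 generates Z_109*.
5^{27} ≡ 1 (mod 109) and 27 < 108, so ord_109(5) = 27 ≠ 108 and 5 is not a primitive root.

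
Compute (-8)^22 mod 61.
By repeated squaring (mod 61): (-8)^{1}≡53, (-8)^{2}≡3, (-8)^{4}≡9, (-8)^{8}≡20, (-8)^{16}≡34. Then (-8)^{22} = (-8)^{16+4+2} ≡ 34 × 9 × 3 ≡ 3 (mod 61)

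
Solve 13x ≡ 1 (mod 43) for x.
Since 43 is prime, by Fermat 13^(-1) ≡ 13^{41} ≡ 10 (mod 43). Verify: 13 × 10 = 130 ≡ 1 (mod 43)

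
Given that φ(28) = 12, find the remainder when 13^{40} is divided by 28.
By Euler: 13^{12} ≡ 1 (mod 28) since gcd(13, 28) = 1. 40 = 3×12 + 4. So 13^{40} ≡ 13^{4} ≡ 1 (mod 28)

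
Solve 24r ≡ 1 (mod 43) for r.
Since 43 is prime, by Fermat 24^(-1) ≡ 24^{41} ≡ 9 (mod 43). Verify: 24 × 9 = 216 ≡ 1 (mod 43)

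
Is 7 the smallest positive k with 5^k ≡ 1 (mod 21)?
Powers of 5 mod 21: 5^1≡5, 5^2≡4, 5^3≡20, 5^4≡16, 5^5≡17, 5^6≡1. Already 5^6≡1, so the order is 6 < 7. No, the actual order is 6.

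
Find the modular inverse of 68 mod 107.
Since 107 is prime, by Fermat 68^(-1) ≡ 68^{105} ≡ 96 (mod 107). Verify: 68 × 96 = 6528 ≡ 1 (mod 107)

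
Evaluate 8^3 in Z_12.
8^{3} = 512 ≡ 8 mod 12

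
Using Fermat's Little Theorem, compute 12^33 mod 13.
By Fermat: 12^{12} ≡ 1 mod 13. 33 = 2×12 + 9. So 12^{33} ≡ 12^{9} ≡ 12 mod 13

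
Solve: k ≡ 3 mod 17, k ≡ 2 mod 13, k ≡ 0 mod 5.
M = 17 × 13 × 5 = 1105. M₁ = 65, y₁ ≡ 11 mod 17. M₂ = 85, y₂ ≡ 2 mod 13. M₃ = 221, y₃ ≡ 1 mod 5. k = 3×65×11 + 2×85×2 + 0×221×1 ≡ 275 mod 1105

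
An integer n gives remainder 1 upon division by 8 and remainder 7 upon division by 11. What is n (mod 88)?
M = 8 × 11 = 88. M₁ = 11, y₁ ≡ 3 (mod 8). M₂ = 8, y₂ ≡ 7 (mod 11). n = 1×11×3 + 7×8×7 ≡ 73 (mod 88)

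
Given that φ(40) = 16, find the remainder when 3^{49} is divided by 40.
By Euler: 3^{16} ≡ 1 mod 40 since gcd(3, 40) = 1. 49 = 3×16 + 1. So 3^{49} ≡ 3^{1} ≡ 3 mod 40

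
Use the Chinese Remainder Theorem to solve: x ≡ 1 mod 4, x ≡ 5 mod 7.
M = 4 × 7 = 28. M₁ = 7, y₁ ≡ 3 mod 4. M₂ = 4, y₂ ≡ 2 mod 7. x = 1×7×3 + 5×4×2 ≡ 5 mod 28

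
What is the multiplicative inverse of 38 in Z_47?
Since 47 is prime, by Fermat 38^(-1) ≡ 38^{45} ≡ 26 mod 47. Verify: 38 × 26 = 988 ≡ 1 mod 47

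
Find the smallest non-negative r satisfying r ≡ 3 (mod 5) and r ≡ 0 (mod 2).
M = 5 × 2 = 10. M₁ = 2, y₁ ≡ 3 (mod 5). M₂ = 5, y₂ ≡ 1 (mod 2). r = 3×2×3 + 0×5×1 ≡ 8 (mod 10)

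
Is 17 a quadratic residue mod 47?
By Euler's criterion: 17^{23} ≡ 1 mod 47. Since this equals 1, 17 is a QR.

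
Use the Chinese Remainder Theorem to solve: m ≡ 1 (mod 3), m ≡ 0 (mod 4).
M = 3 × 4 = 12. M₁ = 4, y₁ ≡ 1 (mod 3). M₂ = 3, y₂ ≡ 3 (mod 4). m = 1×4×1 + 0×3×3 ≡ 4 (mod 12)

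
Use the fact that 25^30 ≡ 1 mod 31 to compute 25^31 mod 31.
By Fermat: 25^{30} ≡ 1 mod 31. So 25^{31} = 25^{30} · 25^{1} ≡ 25^{1} ≡ 25 mod 31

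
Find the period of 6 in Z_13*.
Powers of 6 mod 13: 6^1≡6, 6^2≡10, 6^3≡8, 6^4≡9, 6^5≡2, 6^6≡12, 6^7≡7, 6^8≡3, 6^9≡5, 6^10≡4, 6^11≡11, 6^12≡1. So the order of 6 is 12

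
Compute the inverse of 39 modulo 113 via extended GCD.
Extended GCD: 39(29) + 113(-10) = 1. So 39^(-1) ≡ 29 (mod 113). Verify: 39 × 29 = 1131 ≡ 1 (mod 113)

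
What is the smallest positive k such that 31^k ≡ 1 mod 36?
Powers of 31 mod 36: 31^1≡31, 31^2≡25, 31^3≡19, 31^4≡13, 31^5≡7, 31^6≡1. ord_36(31) = 6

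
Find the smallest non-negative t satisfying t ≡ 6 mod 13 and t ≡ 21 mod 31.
M = 13 × 31 = 403. M₁ = 31, y₁ ≡ 8 mod 13. M₂ = 13, y₂ ≡ 12 mod 31. t = 6×31×8 + 21×13×12 ≡ 331 mod 403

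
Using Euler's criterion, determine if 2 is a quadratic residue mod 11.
By Euler's criterion: 2^{5} ≡ 10 (mod 11). Since this equals -1 (≡ 10), 2 is not a QR.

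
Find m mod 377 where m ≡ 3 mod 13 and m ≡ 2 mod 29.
M = 13 × 29 = 377. M₁ = 29, y₁ ≡ 9 mod 13. M₂ = 13, y₂ ≡ 9 mod 29. m = 3×29×9 + 2×13×9 ≡ 263 mod 377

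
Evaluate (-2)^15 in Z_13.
Using Fermat: (-2)^{12} ≡ 1 (mod 13). 15 ≡ 3 (mod 12). So (-2)^{15} ≡ (-2)^{3} ≡ 5 (mod 13)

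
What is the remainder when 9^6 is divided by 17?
By repeated squaring mod 17: 9^{1}≡9, 9^{2}≡13, 9^{4}≡16. Then 9^{6} = 9^{4+2} ≡ 16 × 13 ≡ 4 mod 17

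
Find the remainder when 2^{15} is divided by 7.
By Fermat: 2^{6} ≡ 1 (mod 7). 15 = 2×6 + 3. So 2^{15} ≡ 2^{3} ≡ 1 (mod 7)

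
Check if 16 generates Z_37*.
16^{9} ≡ 1 mod 37 and 9 < 36, so ord_37(16) = 9 ≠ 36 and 16 is not a primitive root.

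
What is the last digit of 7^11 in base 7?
By repeated squaring (mod 7): 7^{1}≡0, 7^{2}≡0, 7^{4}≡0, 7^{8}≡0. Then 7^{11} = 7^{8+2+1} ≡ 0 × 0 × 0 ≡ 0 (mod 7)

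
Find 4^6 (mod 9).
By repeated squaring (mod 9): 4^{1}≡4, 4^{2}≡7, 4^{4}≡4. Then 4^{6} = 4^{4+2} ≡ 4 × 7 ≡ 1 (mod 9)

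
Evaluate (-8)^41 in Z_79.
By repeated squaring (mod 79): (-8)^{1}≡71, (-8)^{2}≡64, (-8)^{4}≡67, (-8)^{8}≡65, (-8)^{16}≡38, (-8)^{32}≡22. Then (-8)^{41} = (-8)^{32+8+1} ≡ 22 × 65 × 71 ≡ 15 (mod 79)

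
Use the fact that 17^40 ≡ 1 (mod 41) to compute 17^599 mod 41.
By Fermat: 17^{40} ≡ 1 (mod 41). 599 ≡ 39 (mod 40). So 17^{599} ≡ 17^{39} ≡ 29 (mod 41)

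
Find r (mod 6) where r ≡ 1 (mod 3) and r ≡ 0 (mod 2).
M = 3 × 2 = 6. M₁ = 2, y₁ ≡ 2 (mod 3). M₂ = 3, y₂ ≡ 1 (mod 2). r = 1×2×2 + 0×3×1 ≡ 4 (mod 6)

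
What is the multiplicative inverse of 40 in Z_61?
Since 61 is prime, by Fermat 40^(-1) ≡ 40^{59} ≡ 29 (mod 61). Verify: 40 × 29 = 1160 ≡ 1 (mod 61)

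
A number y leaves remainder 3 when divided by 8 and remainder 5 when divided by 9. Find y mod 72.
M = 8 × 9 = 72. M₁ = 9, y₁ ≡ 1 mod 8. M₂ = 8, y₂ ≡ 8 mod 9. y = 3×9×1 + 5×8×8 ≡ 59 mod 72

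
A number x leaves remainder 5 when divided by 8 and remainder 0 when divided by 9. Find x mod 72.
M = 8 × 9 = 72. M₁ = 9, y₁ ≡ 1 mod 8. M₂ = 8, y₂ ≡ 8 mod 9. x = 5×9×1 + 0×8×8 ≡ 45 mod 72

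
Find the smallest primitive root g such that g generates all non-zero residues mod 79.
g = 3. Powers: [3, 9, 27, 2, 6, 18, 54, 4, 12, 36, ...] generates all 78 non-zero residues.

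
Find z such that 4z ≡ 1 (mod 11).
Since 11 is prime, by Fermat 4^(-1) ≡ 4^{9} ≡ 3 (mod 11). Verify: 4 × 3 = 12 ≡ 1 (mod 11)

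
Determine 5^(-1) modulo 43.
Since 43 is prime, by Fermat 5^(-1) ≡ 5^{41} ≡ 26 mod 43. Verify: 5 × 26 = 130 ≡ 1 mod 43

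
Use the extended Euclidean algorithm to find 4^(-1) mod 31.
Extended GCD: 4(8) + 31(-1) = 1. So 4^(-1) ≡ 8 mod 31. Verify: 4 × 8 = 32 ≡ 1 mod 31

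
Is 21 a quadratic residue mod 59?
By Euler's criterion: 21^{29} ≡ 1 (mod 59). Since this equals 1, 21 is a QR.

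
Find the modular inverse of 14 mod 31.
Since 31 is prime, by Fermat 14^(-1) ≡ 14^{29} ≡ 20 mod 31. Verify: 14 × 20 = 280 ≡ 1 mod 31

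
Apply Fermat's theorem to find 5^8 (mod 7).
By Fermat: 5^{6} ≡ 1 (mod 7). So 5^{8} = 5^{6} · 5^{2} ≡ 5^{2} ≡ 4 (mod 7)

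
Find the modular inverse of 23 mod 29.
Since 29 is prime, by Fermat 23^(-1) ≡ 23^{27} ≡ 24 mod 29. Verify: 23 × 24 = 552 ≡ 1 mod 29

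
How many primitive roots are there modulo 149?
A prime p has φ(p-1) primitive roots; here φ(148) = 72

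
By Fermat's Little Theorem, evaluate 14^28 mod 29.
By Fermat's Little Theorem, 14^{28} ≡ 1 mod 29 since 29 is prime and gcd(14, 29) = 1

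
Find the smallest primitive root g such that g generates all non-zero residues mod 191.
g = 19. For each prime q|190: 19^{95}≡190, 19^{38}≡39, 19^{10}≡52, none ≡ 1, so ord_191(19) = 190 and 19 is a primitive root.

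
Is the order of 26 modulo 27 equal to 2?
Powers of 26 mod 27: 26^1≡26, 26^2≡1. First k with 26^k≡1 is k=2. Yes, ord_27(26) = 2.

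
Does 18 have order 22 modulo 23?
18^{11} ≡ 1 (mod 23) and 11 < 22, so ord_23(18) = 11 ≠ 22 and 18 is not a primitive root.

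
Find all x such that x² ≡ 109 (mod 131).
The square roots of 109 mod 131 are 41 and 90. Verify: 41² = 1681 ≡ 109 (mod 131)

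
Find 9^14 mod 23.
By repeated squaring mod 23: 9^{1}≡9, 9^{2}≡12, 9^{4}≡6, 9^{8}≡13. Then 9^{14} = 9^{8+4+2} ≡ 13 × 6 × 12 ≡ 16 mod 23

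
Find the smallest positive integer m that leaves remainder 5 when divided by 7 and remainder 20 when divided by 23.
M = 7 × 23 = 161. M₁ = 23, y₁ ≡ 4 mod 7. M₂ = 7, y₂ ≡ 10 mod 23. m = 5×23×4 + 20×7×10 ≡ 89 mod 161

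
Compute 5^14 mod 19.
By repeated squaring mod 19: 5^{1}≡5, 5^{2}≡6, 5^{4}≡17, 5^{8}≡4. Then 5^{14} = 5^{8+4+2} ≡ 4 × 17 × 6 ≡ 9 mod 19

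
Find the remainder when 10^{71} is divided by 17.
By Fermat: 10^{16} ≡ 1 (mod 17). 71 = 4×16 + 7. So 10^{71} ≡ 10^{7} ≡ 5 (mod 17)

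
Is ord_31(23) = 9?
Powers of 23 mod 31: 23^1≡23, 23^2≡2, 23^3≡15, 23^4≡4, 23^5≡30, 23^6≡8, 23^7≡29, 23^8≡16, 23^9≡27, 23^10≡1. 23^9≡27≢1, so ord ≠ 9. No, the actual order is 10.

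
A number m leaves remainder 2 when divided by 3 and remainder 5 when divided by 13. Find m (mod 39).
M = 3 × 13 = 39. M₁ = 13, y₁ ≡ 1 (mod 3). M₂ = 3, y₂ ≡ 9 (mod 13). m = 2×13×1 + 5×3×9 ≡ 5 (mod 39)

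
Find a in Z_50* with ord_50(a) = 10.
9 has order 10 mod 50 since 9^{10} ≡ 1 mod 50 and no smaller power works.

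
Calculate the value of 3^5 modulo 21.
By repeated squaring (mod 21): 3^{1}≡3, 3^{2}≡9, 3^{4}≡18. Then 3^{5} = 3^{4+1} ≡ 18 × 3 ≡ 12 (mod 21)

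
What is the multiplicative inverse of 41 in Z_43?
Since 43 is prime, by Fermat 41^(-1) ≡ 41^{41} ≡ 21 (mod 43). Verify: 41 × 21 = 861 ≡ 1 (mod 43)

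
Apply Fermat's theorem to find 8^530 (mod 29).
By Fermat: 8^{28} ≡ 1 (mod 29). 530 ≡ 26 (mod 28). So 8^{530} ≡ 8^{26} ≡ 5 (mod 29)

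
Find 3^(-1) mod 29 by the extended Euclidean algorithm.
Extended GCD: 3(10) + 29(-1) = 1. So 3^(-1) ≡ 10 mod 29. Verify: 3 × 10 = 30 ≡ 1 mod 29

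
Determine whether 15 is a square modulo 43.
By Euler's criterion: 15^{21} ≡ 1 mod 43. Since this equals 1, 15 is a QR.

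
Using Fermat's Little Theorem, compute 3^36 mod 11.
By Fermat: 3^{10} ≡ 1 (mod 11). 36 = 3×10 + 6. So 3^{36} ≡ 3^{6} ≡ 3 (mod 11)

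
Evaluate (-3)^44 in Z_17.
Using Fermat: (-3)^{16} ≡ 1 (mod 17). 44 ≡ 12 (mod 16). So (-3)^{44} ≡ (-3)^{12} ≡ 4 (mod 17)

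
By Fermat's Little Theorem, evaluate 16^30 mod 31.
By Fermat's Little Theorem, 16^{30} ≡ 1 mod 31 since 31 is prime and gcd(16, 31) = 1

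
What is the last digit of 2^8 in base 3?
Using Fermat: 2^{2} ≡ 1 (mod 3). 8 ≡ 0 (mod 2). So 2^{8} ≡ 2^{0} ≡ 1 (mod 3)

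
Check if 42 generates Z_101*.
ord_101(42) divides 100. For each prime q|100: 42^{50}≡100, 42^{20}≡84, none ≡ 1. So 42 has order 100 and is a primitive root mod 101.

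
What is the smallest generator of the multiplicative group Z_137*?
g = 3. Powers: [3, 9, 27, 81, 106, 44, 132, 122, ...] generates all 136 non-zero residues.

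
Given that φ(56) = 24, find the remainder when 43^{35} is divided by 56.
By Euler: 43^{24} ≡ 1 mod 56 since gcd(43, 56) = 1. 35 = 1×24 + 11. So 43^{35} ≡ 43^{11} ≡ 43 mod 56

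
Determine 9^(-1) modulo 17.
Since 17 is prime, by Fermat 9^(-1) ≡ 9^{15} ≡ 2 mod 17. Verify: 9 × 2 = 18 ≡ 1 mod 17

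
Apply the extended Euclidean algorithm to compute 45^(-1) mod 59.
Extended GCD: 45(21) + 59(-16) = 1. So 45^(-1) ≡ 21 mod 59. Verify: 45 × 21 = 945 ≡ 1 mod 59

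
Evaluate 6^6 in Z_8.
By repeated squaring (mod 8): 6^{1}≡6, 6^{2}≡4, 6^{4}≡0. Then 6^{6} = 6^{4+2} ≡ 0 × 4 ≡ 0 (mod 8)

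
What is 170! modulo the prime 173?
(172)! = (170)! × (171) × (172) ≡ -1 (mod 173). So (170)! ≡ -1 × [(172)(171)]^(-1) ≡ 86 (mod 173)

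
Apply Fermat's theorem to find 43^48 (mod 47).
By Fermat: 43^{46} ≡ 1 (mod 47). So 43^{48} = 43^{46} · 43^{2} ≡ 43^{2} ≡ 16 (mod 47)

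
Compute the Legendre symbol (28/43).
(28/43) = 28^{21} mod 43 = -1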